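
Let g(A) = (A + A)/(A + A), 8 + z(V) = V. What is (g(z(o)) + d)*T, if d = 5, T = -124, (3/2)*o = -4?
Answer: -744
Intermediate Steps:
o = -8/3 (o = (2/3)*(-4) = -8/3 ≈ -2.6667)
z(V) = -8 + V
g(A) = 1 (g(A) = (2*A)/((2*A)) = (2*A)*(1/(2*A)) = 1)
(g(z(o)) + d)*T = (1 + 5)*(-124) = 6*(-124) = -744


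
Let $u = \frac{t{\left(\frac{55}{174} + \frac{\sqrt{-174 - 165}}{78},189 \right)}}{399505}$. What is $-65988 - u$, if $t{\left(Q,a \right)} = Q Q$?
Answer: $- \frac{67443855671205743}{1022062430610} - \frac{11 i \sqrt{339}}{542208186} \approx -65988.0 - 3.7353 \cdot 10^{-7} i$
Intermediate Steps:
$t{\left(Q,a \right)} = Q^{2}$
$u = \frac{\left(\frac{55}{174} + \frac{i \sqrt{339}}{78}\right)^{2}}{399505}$ ($u = \frac{\left(\frac{55}{174} + \frac{\sqrt{-174 - 165}}{78}\right)^{2}}{399505} = \left(55 \cdot \frac{1}{174} + \sqrt{-339} \cdot \frac{1}{78}\right)^{2} \cdot \frac{1}{399505} = \left(\frac{55}{174} + i \sqrt{339} \cdot \frac{1}{78}\right)^{2} \cdot \frac{1}{399505} = \left(\frac{55}{174} + \frac{i \sqrt{339}}{78}\right)^{2} \cdot \frac{1}{399505} = \frac{\left(\frac{55}{174} + \frac{i \sqrt{339}}{78}\right)^{2}}{399505} \approx 1.1062 \cdot 10^{-7} + 3.7353 \cdot 10^{-7} i$)
$-65988 - u = -65988 - \left(\frac{113063}{1022062430610} + \frac{11 i \sqrt{339}}{542208186}\right) = - \frac{67443855671205743}{1022062430610} - \frac{11 i \sqrt{339}}{542208186}$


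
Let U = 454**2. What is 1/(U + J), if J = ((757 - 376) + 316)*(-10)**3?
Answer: -1/490884 ≈ -2.0371e-6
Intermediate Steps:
U = 206116
J = -697000 (J = (381 + 316)*(-1000) = 697*(-1000) = -697000)
1/(U + J) = 1/(206116 - 697000) = 1/(-490884) = -1/490884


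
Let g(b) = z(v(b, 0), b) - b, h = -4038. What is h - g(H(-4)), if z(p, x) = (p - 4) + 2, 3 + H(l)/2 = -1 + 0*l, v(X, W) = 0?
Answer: -4044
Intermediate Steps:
H(l) = -8 (H(l) = -6 + 2*(-1 + 0*l) = -6 + 2*(-1 + 0) = -6 + 2*(-1) = -6 - 2 = -8)
z(p, x) = -2 + p (z(p, x) = (-4 + p) + 2 = -2 + p)
g(b) = -2 - b (g(b) = (-2 + 0) - b = -2 - b)
h - g(H(-4)) = -4038 - (-2 - 1*(-8)) = -4038 - (-2 + 8) = -4038 - 1*6 = -4038 - 6 = -4044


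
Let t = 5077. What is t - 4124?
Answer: 953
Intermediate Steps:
t - 4124 = 5077 - 4124 = 953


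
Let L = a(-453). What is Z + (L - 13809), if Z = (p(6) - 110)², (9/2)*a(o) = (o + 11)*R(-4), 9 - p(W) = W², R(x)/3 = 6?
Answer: 3192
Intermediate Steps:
R(x) = 18 (R(x) = 3*6 = 18)
p(W) = 9 - W²
a(o) = 44 + 4*o (a(o) = 2*((o + 11)*18)/9 = 2*((11 + o)*18)/9 = 2*(198 + 18*o)/9 = 44 + 4*o)
L = -1768 (L = 44 + 4*(-453) = 44 - 1812 = -1768)
Z = 18769 (Z = ((9 - 1*6²) - 110)² = ((9 - 1*36) - 110)² = ((9 - 36) - 110)² = (-27 - 110)² = (-137)² = 18769)
Z + (L - 13809) = 18769 + (-1768 - 13809) = 18769 - 15577 = 3192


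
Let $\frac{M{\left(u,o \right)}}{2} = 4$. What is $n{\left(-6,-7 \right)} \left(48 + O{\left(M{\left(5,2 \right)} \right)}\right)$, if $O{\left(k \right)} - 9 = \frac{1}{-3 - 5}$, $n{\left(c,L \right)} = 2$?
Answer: $\frac{455}{4} \approx 113.75$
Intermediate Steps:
$M{\left(u,o \right)} = 8$ ($M{\left(u,o \right)} = 2 \cdot 4 = 8$)
$O{\left(k \right)} = \frac{71}{8}$ ($O{\left(k \right)} = 9 + \frac{1}{-3 - 5} = 9 + \frac{1}{-8} = 9 - \frac{1}{8} = \frac{71}{8}$)
$n{\left(-6,-7 \right)} \left(48 + O{\left(M{\left(5,2 \right)} \right)}\right) = 2 \left(48 + \frac{71}{8}\right) = 2 \cdot \frac{455}{8} = \frac{455}{4}$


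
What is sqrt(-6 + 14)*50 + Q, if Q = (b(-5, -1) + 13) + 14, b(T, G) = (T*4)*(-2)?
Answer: 67 + 100*sqrt(2) ≈ 208.42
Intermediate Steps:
b(T, G) = -8*T (b(T, G) = (4*T)*(-2) = -8*T)
Q = 67 (Q = (-8*(-5) + 13) + 14 = (40 + 13) + 14 = 53 + 14 = 67)
sqrt(-6 + 14)*50 + Q = sqrt(-6 + 14)*50 + 67 = sqrt(8)*50 + 67 = (2*sqrt(2))*50 + 67 = 100*sqrt(2) + 67 = 67 + 100*sqrt(2)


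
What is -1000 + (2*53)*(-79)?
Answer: -9374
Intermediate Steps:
-1000 + (2*53)*(-79) = -1000 + 106*(-79) = -1000 - 8374 = -9374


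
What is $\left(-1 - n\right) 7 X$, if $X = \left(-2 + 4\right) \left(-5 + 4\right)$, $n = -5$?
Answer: $-56$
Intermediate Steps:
$X = -2$ ($X = 2 \left(-1\right) = -2$)
$\left(-1 - n\right) 7 X = \left(-1 - -5\right) 7 \left(-2\right) = \left(-1 + 5\right) 7 \left(-2\right) = 4 \cdot 7 \left(-2\right) = 28 \left(-2\right) = -56$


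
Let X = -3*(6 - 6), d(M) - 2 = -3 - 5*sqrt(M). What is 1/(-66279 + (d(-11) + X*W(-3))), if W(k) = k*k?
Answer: I/(5*(sqrt(11) - 13256*I)) ≈ -1.5088e-5 + 3.7749e-9*I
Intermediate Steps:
d(M) = -1 - 5*sqrt(M) (d(M) = 2 + (-3 - 5*sqrt(M)) = -1 - 5*sqrt(M))
W(k) = k**2
X = 0 (X = -3*0 = 0)
1/(-66279 + (d(-11) + X*W(-3))) = 1/(-66279 + ((-1 - 5*I*sqrt(11)) + 0*(-3)**2)) = 1/(-66279 + ((-1 - 5*I*sqrt(11)) + 0*9)) = 1/(-66279 + ((-1 - 5*I*sqrt(11)) + 0)) = 1/(-66279 + (-1 - 5*I*sqrt(11))) = 1/(-66280 - 5*I*sqrt(11))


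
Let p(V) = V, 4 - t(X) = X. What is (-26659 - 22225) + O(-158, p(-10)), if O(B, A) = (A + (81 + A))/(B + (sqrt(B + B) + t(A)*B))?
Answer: -1737924883/35552 - 61*I*sqrt(79)/2808608 ≈ -48884.0 - 0.00019304*I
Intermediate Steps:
t(X) = 4 - X
O(B, A) = (81 + 2*A)/(B + B*(4 - A) + sqrt(2)*sqrt(B)) (O(B, A) = (A + (81 + A))/(B + (sqrt(B + B) + (4 - A)*B)) = (81 + 2*A)/(B + (sqrt(2*B) + B*(4 - A))) = (81 + 2*A)/(B + (sqrt(2)*sqrt(B) + B*(4 - A))) = (81 + 2*A)/(B + (B*(4 - A) + sqrt(2)*sqrt(B))) = (81 + 2*A)/(B + B*(4 - A) + sqrt(2)*sqrt(B)))
(-26659 - 22225) + O(-158, p(-10)) = (-26659 - 22225) + (81 + 2*(-10))/(-158 + sqrt(2)*sqrt(-158) - 1*(-158)*(-4 - 10)) = -48884 + (81 - 20)/(-158 + sqrt(2)*(I*sqrt(158)) - 1*(-158)*(-14)) = -48884 + 61/(-158 + 2*I*sqrt(79) - 2212) = -48884 + 61/(-2370 + 2*I*sqrt(79))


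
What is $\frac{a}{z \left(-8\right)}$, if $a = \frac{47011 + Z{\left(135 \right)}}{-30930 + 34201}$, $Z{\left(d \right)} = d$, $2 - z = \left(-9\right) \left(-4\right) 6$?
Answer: $\frac{23573}{2799976} \approx 0.008419$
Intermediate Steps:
$z = -214$ ($z = 2 - \left(-9\right) \left(-4\right) 6 = 2 - 36 \cdot 6 = 2 - 216 = -214$)
$a = \frac{47146}{3271}$ ($a = \frac{47011 + 135}{-30930 + 34201} = \frac{47146}{3271} \approx 14.413$)
$\frac{a}{z \left(-8\right)} = \frac{47146}{3271 \left(\left(-214\right) \left(-8\right)\right)} = \frac{47146}{3271 \cdot 1712} = \frac{47146}{3271} \cdot \frac{1}{1712} = \frac{23573}{2799976}$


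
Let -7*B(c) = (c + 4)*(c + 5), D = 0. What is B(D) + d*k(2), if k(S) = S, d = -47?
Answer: -678/7 ≈ -96.857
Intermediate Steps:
B(c) = -(4 + c)*(5 + c)/7 (B(c) = -(c + 4)*(c + 5)/7 = -(4 + c)*(5 + c)/7)
B(D) + d*k(2) = (-20/7 - 9/7*0 - ⅐*0²) - 47*2 = (-20/7 + 0 - ⅐*0) - 94 = (-20/7 + 0 + 0) - 94 = -20/7 - 94 = -678/7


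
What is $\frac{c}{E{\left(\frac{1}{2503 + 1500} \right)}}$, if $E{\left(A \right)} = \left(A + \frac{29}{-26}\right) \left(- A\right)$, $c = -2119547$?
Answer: $- \frac{883054645301998}{116061} \approx -7.6085 \cdot 10^{9}$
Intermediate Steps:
$E{\left(A \right)} = - A \left(- \frac{29}{26} + A\right)$ ($E{\left(A \right)} = \left(A + 29 \left(- \frac{1}{26}\right)\right) \left(- A\right) = \left(A - \frac{29}{26}\right) \left(- A\right) = \left(- \frac{29}{26} + A\right) \left(- A\right) = - A \left(- \frac{29}{26} + A\right)$)
$\frac{c}{E{\left(\frac{1}{2503 + 1500} \right)}} = - \frac{2119547}{\frac{1}{26} \frac{1}{2503 + 1500} \left(29 - \frac{26}{2503 + 1500}\right)} = - \frac{2119547}{\frac{1}{26} \cdot \frac{1}{4003} \left(29 - \frac{26}{4003}\right)} = - \frac{2119547}{\frac{1}{26} \cdot \frac{1}{4003} \cdot \frac{116061}{4003}} = - \frac{2119547}{\frac{116061}{416624234}} = \left(-2119547\right) \frac{416624234}{116061} = - \frac{883054645301998}{116061}$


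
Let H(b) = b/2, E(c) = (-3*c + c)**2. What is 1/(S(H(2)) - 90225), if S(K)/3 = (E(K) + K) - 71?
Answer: -1/90423 ≈ -1.1059e-5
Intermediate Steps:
E(c) = 4*c**2 (E(c) = (-2*c)**2 = 4*c**2)
H(b) = b/2 (H(b) = b*(1/2) = b/2)
S(K) = -213 + 3*K + 12*K**2 (S(K) = 3*((4*K**2 + K) - 71) = 3*((K + 4*K**2) - 71) = 3*(-71 + K + 4*K**2) = -213 + 3*K + 12*K**2)
1/(S(H(2)) - 90225) = 1/((-213 + 3*((1/2)*2) + 12*((1/2)*2)**2) - 90225) = 1/((-213 + 3*1 + 12*1**2) - 90225) = 1/((-213 + 3 + 12*1) - 90225) = 1/((-213 + 3 + 12) - 90225) = 1/(-198 - 90225) = 1/(-90423) = -1/90423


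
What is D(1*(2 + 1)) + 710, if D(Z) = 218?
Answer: 928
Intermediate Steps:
D(1*(2 + 1)) + 710 = 218 + 710 = 928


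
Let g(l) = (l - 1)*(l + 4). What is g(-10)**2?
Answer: 4356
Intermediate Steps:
g(l) = (-1 + l)*(4 + l)
g(-10)**2 = (-4 + (-10)**2 + 3*(-10))**2 = (-4 + 100 - 30)**2 = 66**2 = 4356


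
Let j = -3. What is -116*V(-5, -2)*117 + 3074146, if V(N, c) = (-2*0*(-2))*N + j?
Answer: 3114862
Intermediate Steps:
V(N, c) = -3 (V(N, c) = (-2*0*(-2))*N - 3 = (0*(-2))*N - 3 = 0*N - 3 = 0 - 3 = -3)
-116*V(-5, -2)*117 + 3074146 = -116*(-3)*117 + 3074146 = 348*117 + 3074146 = 40716 + 3074146 = 3114862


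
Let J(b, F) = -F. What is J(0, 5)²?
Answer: 25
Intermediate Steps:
J(0, 5)² = (-1*5)² = (-5)² = 25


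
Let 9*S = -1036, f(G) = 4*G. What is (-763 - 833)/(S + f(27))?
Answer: 3591/16 ≈ 224.44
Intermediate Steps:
S = -1036/9 (S = (⅑)*(-1036) = -1036/9 ≈ -115.11)
(-763 - 833)/(S + f(27)) = (-763 - 833)/(-1036/9 + 4*27) = -1596/(-1036/9 + 108) = -1596/(-64/9) = -1596*(-9/64) = 3591/16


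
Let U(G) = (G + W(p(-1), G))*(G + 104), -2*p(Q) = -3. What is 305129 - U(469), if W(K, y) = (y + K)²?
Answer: -507235045/4 ≈ -1.2681e+8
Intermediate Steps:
p(Q) = 3/2 (p(Q) = -½*(-3) = 3/2)
W(K, y) = (K + y)²
U(G) = (104 + G)*(G + (3/2 + G)²) (U(G) = (G + (3/2 + G)²)*(G + 104) = (G + (3/2 + G)²)*(104 + G) = (104 + G)*(G + (3/2 + G)²))
305129 - U(469) = 305129 - (234 + 469³ + 108*469² + (1673/4)*469) = 305129 - (234 + 103161709 + 108*219961 + 784637/4) = 305129 - (234 + 103161709 + 23755788 + 784637/4) = 305129 - 1*508455561/4 = 305129 - 508455561/4 = -507235045/4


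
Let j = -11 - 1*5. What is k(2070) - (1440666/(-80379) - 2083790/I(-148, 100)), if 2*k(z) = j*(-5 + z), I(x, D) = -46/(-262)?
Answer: 811521097044/68471 ≈ 1.1852e+7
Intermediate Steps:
I(x, D) = 23/131 (I(x, D) = -46*(-1/262) = 23/131)
j = -16 (j = -11 - 5 = -16)
k(z) = 40 - 8*z (k(z) = (-16*(-5 + z))/2 = (80 - 16*z)/2 = 40 - 8*z)
k(2070) - (1440666/(-80379) - 2083790/I(-148, 100)) = (40 - 8*2070) - (1440666/(-80379) - 2083790/23/131) = (40 - 16560) - (1440666*(-1/80379) - 2083790*131/23) = -16520 - (-53358/2977 - 272976490/23) = -16520 - 1*(-812652237964/68471) = -16520 + 812652237964/68471 = 811521097044/68471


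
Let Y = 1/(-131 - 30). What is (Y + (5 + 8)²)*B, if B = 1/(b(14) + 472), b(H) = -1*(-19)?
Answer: 27208/79051 ≈ 0.34418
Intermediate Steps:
b(H) = 19
B = 1/491 (B = 1/(19 + 472) = 1/491 ≈ 0.0020367)
Y = -1/161 (Y = 1/(-161) = -1/161 ≈ -0.0062112)
(Y + (5 + 8)²)*B = (-1/161 + (5 + 8)²)*(1/491) = (-1/161 + 13²)*(1/491) = (-1/161 + 169)*(1/491) = (27208/161)*(1/491) = 27208/79051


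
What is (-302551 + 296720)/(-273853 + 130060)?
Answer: 5831/143793 ≈ 0.040551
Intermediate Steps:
(-302551 + 296720)/(-273853 + 130060) = -5831/(-143793) = -5831*(-1/143793) = 5831/143793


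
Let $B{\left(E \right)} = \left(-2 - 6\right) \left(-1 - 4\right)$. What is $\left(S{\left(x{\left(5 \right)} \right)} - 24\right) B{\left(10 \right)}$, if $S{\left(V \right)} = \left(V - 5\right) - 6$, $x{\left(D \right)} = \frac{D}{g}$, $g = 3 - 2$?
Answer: $-1200$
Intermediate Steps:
$B{\left(E \right)} = 40$ ($B{\left(E \right)} = \left(-8\right) \left(-5\right) = 40$)
$g = 1$ ($g = 3 - 2 = 1$)
$x{\left(D \right)} = D$ ($x{\left(D \right)} = \frac{D}{1} = D 1 = D$)
$S{\left(V \right)} = -11 + V$ ($S{\left(V \right)} = \left(-5 + V\right) - 6 = -11 + V$)
$\left(S{\left(x{\left(5 \right)} \right)} - 24\right) B{\left(10 \right)} = \left(\left(-11 + 5\right) - 24\right) 40 = \left(-6 - 24\right) 40 = \left(-30\right) 40 = -1200$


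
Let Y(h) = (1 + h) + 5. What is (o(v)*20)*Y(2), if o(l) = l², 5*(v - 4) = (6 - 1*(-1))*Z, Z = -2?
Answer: 1152/5 ≈ 230.40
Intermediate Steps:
Y(h) = 6 + h
v = 6/5 (v = 4 + ((6 - 1*(-1))*(-2))/5 = 4 + ((6 + 1)*(-2))/5 = 4 + (7*(-2))/5 = 4 + (⅕)*(-14) = 4 - 14/5 = 6/5 ≈ 1.2000)
(o(v)*20)*Y(2) = ((6/5)²*20)*(6 + 2) = ((36/25)*20)*8 = (144/5)*8 = 1152/5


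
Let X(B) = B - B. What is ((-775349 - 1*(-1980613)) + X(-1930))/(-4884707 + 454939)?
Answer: -150658/553721 ≈ -0.27208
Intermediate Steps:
X(B) = 0
((-775349 - 1*(-1980613)) + X(-1930))/(-4884707 + 454939) = ((-775349 - 1*(-1980613)) + 0)/(-4884707 + 454939) = ((-775349 + 1980613) + 0)/(-4429768) = (1205264 + 0)*(-1/4429768) = 1205264*(-1/4429768) = -150658/553721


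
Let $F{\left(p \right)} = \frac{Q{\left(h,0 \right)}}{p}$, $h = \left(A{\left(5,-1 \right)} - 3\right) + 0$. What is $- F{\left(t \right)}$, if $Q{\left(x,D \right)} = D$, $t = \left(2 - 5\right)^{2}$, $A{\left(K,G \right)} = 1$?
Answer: $0$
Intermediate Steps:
$t = 9$ ($t = \left(-3\right)^{2} = 9$)
$h = -2$ ($h = \left(1 - 3\right) + 0 = -2 + 0 = -2$)
$F{\left(p \right)} = 0$ ($F{\left(p \right)} = \frac{0}{p} = 0$)
$- F{\left(t \right)} = \left(-1\right) 0 = 0$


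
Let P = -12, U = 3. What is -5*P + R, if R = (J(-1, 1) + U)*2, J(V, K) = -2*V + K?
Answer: 72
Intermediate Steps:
J(V, K) = K - 2*V
R = 12 (R = ((1 - 2*(-1)) + 3)*2 = ((1 + 2) + 3)*2 = (3 + 3)*2 = 6*2 = 12)
-5*P + R = -5*(-12) + 12 = 60 + 12 = 72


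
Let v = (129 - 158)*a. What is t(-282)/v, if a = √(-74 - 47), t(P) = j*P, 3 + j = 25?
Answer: -564*I/29 ≈ -19.448*I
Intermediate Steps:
j = 22 (j = -3 + 25 = 22)
t(P) = 22*P
a = 11*I (a = √(-121) = 11*I ≈ 11.0*I)
v = -319*I (v = (129 - 158)*(11*I) = -319*I ≈ -319.0*I)
t(-282)/v = (22*(-282))/((-319*I)) = -564*I/29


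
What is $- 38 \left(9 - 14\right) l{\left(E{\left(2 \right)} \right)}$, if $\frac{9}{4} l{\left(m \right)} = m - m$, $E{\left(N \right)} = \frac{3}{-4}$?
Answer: $0$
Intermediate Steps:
$E{\left(N \right)} = - \frac{3}{4}$ ($E{\left(N \right)} = 3 \left(- \frac{1}{4}\right) = - \frac{3}{4}$)
$l{\left(m \right)} = 0$ ($l{\left(m \right)} = \frac{4 \left(m - m\right)}{9} = \frac{4}{9} \cdot 0 = 0$)
$- 38 \left(9 - 14\right) l{\left(E{\left(2 \right)} \right)} = - 38 \left(9 - 14\right) 0 = \left(-38\right) \left(-5\right) 0 = 190 \cdot 0 = 0$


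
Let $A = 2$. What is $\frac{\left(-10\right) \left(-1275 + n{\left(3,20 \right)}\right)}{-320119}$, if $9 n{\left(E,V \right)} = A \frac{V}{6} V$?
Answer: $- \frac{340250}{8643213} \approx -0.039366$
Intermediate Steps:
$n{\left(E,V \right)} = \frac{V^{2}}{27}$ ($n{\left(E,V \right)} = \frac{2 \frac{V}{6} V}{9} = \frac{\frac{V}{3} V}{9} = \frac{\frac{1}{3} V^{2}}{9} = \frac{V^{2}}{27}$)
$\frac{\left(-10\right) \left(-1275 + n{\left(3,20 \right)}\right)}{-320119} = \frac{\left(-10\right) \left(-1275 + \frac{20^{2}}{27}\right)}{-320119} = - 10 \left(-1275 + \frac{1}{27} \cdot 400\right) \left(- \frac{1}{320119}\right) = - 10 \left(-1275 + \frac{400}{27}\right) \left(- \frac{1}{320119}\right) = \left(-10\right) \left(- \frac{34025}{27}\right) \left(- \frac{1}{320119}\right) = \frac{340250}{27} \left(- \frac{1}{320119}\right) = - \frac{340250}{8643213}$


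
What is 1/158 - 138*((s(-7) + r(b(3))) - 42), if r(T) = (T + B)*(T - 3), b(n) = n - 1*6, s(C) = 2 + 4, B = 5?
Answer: 1046593/158 ≈ 6624.0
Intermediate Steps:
s(C) = 6
b(n) = -6 + n (b(n) = n - 6 = -6 + n)
r(T) = (-3 + T)*(5 + T) (r(T) = (T + 5)*(T - 3) = (5 + T)*(-3 + T) = (-3 + T)*(5 + T))
1/158 - 138*((s(-7) + r(b(3))) - 42) = 1/158 - 138*((6 + (-15 + (-6 + 3)² + 2*(-6 + 3))) - 42) = 1/158 - 138*((6 + (-15 + (-3)² + 2*(-3))) - 42) = 1/158 - 138*((6 + (-15 + 9 - 6)) - 42) = 1/158 - 138*((6 - 12) - 42) = 1/158 - 138*(-6 - 42) = 1/158 - 138*(-48) = 1/158 + 6624 = 1046593/158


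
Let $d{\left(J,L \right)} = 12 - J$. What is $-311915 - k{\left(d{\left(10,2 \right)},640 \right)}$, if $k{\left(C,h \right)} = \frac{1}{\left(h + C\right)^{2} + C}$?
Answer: $- \frac{128560757891}{412166} \approx -3.1192 \cdot 10^{5}$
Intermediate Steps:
$k{\left(C,h \right)} = \frac{1}{C + \left(C + h\right)^{2}}$ ($k{\left(C,h \right)} = \frac{1}{\left(C + h\right)^{2} + C} = \frac{1}{C + \left(C + h\right)^{2}}$)
$-311915 - k{\left(d{\left(10,2 \right)},640 \right)} = -311915 - \frac{1}{\left(12 - 10\right) + \left(\left(12 - 10\right) + 640\right)^{2}} = -311915 - \frac{1}{2 + \left(2 + 640\right)^{2}} = -311915 - \frac{1}{2 + 642^{2}} = -311915 - \frac{1}{2 + 412164} = -311915 - \frac{1}{412166} = - \frac{128560757891}{412166}$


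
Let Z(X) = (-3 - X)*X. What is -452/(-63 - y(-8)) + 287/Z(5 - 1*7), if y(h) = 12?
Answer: 22429/150 ≈ 149.53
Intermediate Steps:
Z(X) = X*(-3 - X)
-452/(-63 - y(-8)) + 287/Z(5 - 1*7) = -452/(-63 - 1*12) + 287/((-(5 - 1*7)*(3 + (5 - 1*7)))) = -452/(-63 - 12) + 287/((-(5 - 7)*(3 + (5 - 7)))) = -452/(-75) + 287/((-1*(-2)*(3 - 2))) = -452*(-1/75) + 287/((-1*(-2)*1)) = 452/75 + 287/2 = 22429/150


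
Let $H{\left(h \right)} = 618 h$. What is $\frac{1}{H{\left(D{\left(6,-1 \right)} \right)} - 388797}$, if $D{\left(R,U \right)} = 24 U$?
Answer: $- \frac{1}{403629} \approx -2.4775 \cdot 10^{-6}$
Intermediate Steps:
$\frac{1}{H{\left(D{\left(6,-1 \right)} \right)} - 388797} = \frac{1}{618 \cdot 24 \left(-1\right) - 388797} = \frac{1}{618 \left(-24\right) - 388797} = \frac{1}{-14832 - 388797} = \frac{1}{-403629} = - \frac{1}{403629}$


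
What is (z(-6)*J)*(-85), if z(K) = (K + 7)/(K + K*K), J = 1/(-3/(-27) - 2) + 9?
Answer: -24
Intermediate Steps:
J = 144/17 (J = 1/(-3*(-1/27) - 2) + 9 = 1/(⅑ - 2) + 9 = 1/(-17/9) + 9 = -9/17 + 9 = 144/17 ≈ 8.4706)
z(K) = (7 + K)/(K + K²)
(z(-6)*J)*(-85) = (((7 - 6)/((-6)*(1 - 6)))*(144/17))*(-85) = (-⅙*1/(-5)*(144/17))*(-85) = (-⅙*(-⅕)*1*(144/17))*(-85) = ((1/30)*(144/17))*(-85) = (24/85)*(-85) = -24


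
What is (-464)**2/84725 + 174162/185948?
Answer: 27394868029/7877222150 ≈ 3.4777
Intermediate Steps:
(-464)**2/84725 + 174162/185948 = 215296*(1/84725) + 174162*(1/185948) = 215296/84725 + 87081/92974 = 27394868029/7877222150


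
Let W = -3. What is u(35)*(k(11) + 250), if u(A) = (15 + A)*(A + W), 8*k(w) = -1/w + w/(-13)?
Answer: 57173200/143 ≈ 3.9981e+5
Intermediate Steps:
k(w) = -1/(8*w) - w/104 (k(w) = (-1/w + w/(-13))/8 = (-1/w + w*(-1/13))/8 = (-1/w - w/13)/8 = -1/(8*w) - w/104)
u(A) = (-3 + A)*(15 + A) (u(A) = (15 + A)*(A - 3) = (15 + A)*(-3 + A) = (-3 + A)*(15 + A))
u(35)*(k(11) + 250) = (-45 + 35**2 + 12*35)*((1/104)*(-13 - 1*11**2)/11 + 250) = (-45 + 1225 + 420)*((1/104)*(1/11)*(-13 - 1*121) + 250) = 1600*((1/104)*(1/11)*(-13 - 121) + 250) = 1600*((1/104)*(1/11)*(-134) + 250) = 1600*(-67/572 + 250) = 1600*(142933/572) = 57173200/143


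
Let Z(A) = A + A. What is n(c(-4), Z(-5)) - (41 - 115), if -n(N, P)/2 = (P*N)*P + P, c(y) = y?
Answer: 894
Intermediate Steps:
Z(A) = 2*A
n(N, P) = -2*P - 2*N*P**2 (n(N, P) = -2*((P*N)*P + P) = -2*((N*P)*P + P) = -2*(N*P**2 + P) = -2*(P + N*P**2) = -2*P - 2*N*P**2)
n(c(-4), Z(-5)) - (41 - 115) = -2*2*(-5)*(1 - 8*(-5)) - (41 - 115) = -2*(-10)*(1 - 4*(-10)) - 1*(-74) = -2*(-10)*(1 + 40) + 74 = -2*(-10)*41 + 74 = 820 + 74 = 894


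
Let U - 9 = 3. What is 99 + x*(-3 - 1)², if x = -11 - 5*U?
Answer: -1037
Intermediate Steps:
U = 12 (U = 9 + 3 = 12)
x = -71 (x = -11 - 5*12 = -11 - 60 = -71)
99 + x*(-3 - 1)² = 99 - 71*(-3 - 1)² = 99 - 71*(-4)² = 99 - 71*16 = 99 - 1136 = -1037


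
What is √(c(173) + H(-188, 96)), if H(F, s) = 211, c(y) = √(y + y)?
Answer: √(211 + √346) ≈ 15.153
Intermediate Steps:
c(y) = √2*√y (c(y) = √(2*y) = √2*√y)
√(c(173) + H(-188, 96)) = √(√2*√173 + 211) = √(√346 + 211) = √(211 + √346)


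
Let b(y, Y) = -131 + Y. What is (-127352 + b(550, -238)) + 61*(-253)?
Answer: -143154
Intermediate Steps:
(-127352 + b(550, -238)) + 61*(-253) = (-127352 + (-131 - 238)) + 61*(-253) = (-127352 - 369) - 15433 = -127721 - 15433 = -143154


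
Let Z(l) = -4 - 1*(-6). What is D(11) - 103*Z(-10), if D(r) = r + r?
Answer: -184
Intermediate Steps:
Z(l) = 2 (Z(l) = -4 + 6 = 2)
D(r) = 2*r
D(11) - 103*Z(-10) = 2*11 - 103*2 = 22 - 206 = -184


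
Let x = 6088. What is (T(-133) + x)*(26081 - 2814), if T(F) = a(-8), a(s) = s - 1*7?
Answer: 141300491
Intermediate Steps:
a(s) = -7 + s (a(s) = s - 7 = -7 + s)
T(F) = -15 (T(F) = -7 - 8 = -15)
(T(-133) + x)*(26081 - 2814) = (-15 + 6088)*(26081 - 2814) = 6073*23267 = 141300491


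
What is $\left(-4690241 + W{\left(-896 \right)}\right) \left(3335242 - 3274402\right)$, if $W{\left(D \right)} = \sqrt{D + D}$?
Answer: $-285354262440 + 973440 i \sqrt{7} \approx -2.8535 \cdot 10^{11} + 2.5755 \cdot 10^{6} i$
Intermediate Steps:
$W{\left(D \right)} = \sqrt{2} \sqrt{D}$ ($W{\left(D \right)} = \sqrt{2 D} = \sqrt{2} \sqrt{D}$)
$\left(-4690241 + W{\left(-896 \right)}\right) \left(3335242 - 3274402\right) = \left(-4690241 + \sqrt{2} \sqrt{-896}\right) \left(3335242 - 3274402\right) = \left(-4690241 + \sqrt{2} \cdot 8 i \sqrt{14}\right) 60840 = \left(-4690241 + 16 i \sqrt{7}\right) 60840 = -285354262440 + 973440 i \sqrt{7}$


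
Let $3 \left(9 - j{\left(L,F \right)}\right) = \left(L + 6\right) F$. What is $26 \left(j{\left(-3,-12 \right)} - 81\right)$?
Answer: $-1560$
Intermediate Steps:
$j{\left(L,F \right)} = 9 - \frac{F \left(6 + L\right)}{3}$ ($j{\left(L,F \right)} = 9 - \frac{\left(L + 6\right) F}{3} = 9 - \frac{\left(6 + L\right) F}{3} = 9 - \frac{F \left(6 + L\right)}{3}$)
$26 \left(j{\left(-3,-12 \right)} - 81\right) = 26 \left(\left(9 - -24 - \left(-4\right) \left(-3\right)\right) - 81\right) = 26 \left(\left(9 + 24 - 12\right) - 81\right) = 26 \left(21 - 81\right) = 26 \left(-60\right) = -1560$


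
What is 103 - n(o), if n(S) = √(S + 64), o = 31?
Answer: 103 - √95 ≈ 93.253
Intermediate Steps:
n(S) = √(64 + S)
103 - n(o) = 103 - √(64 + 31) = 103 - √95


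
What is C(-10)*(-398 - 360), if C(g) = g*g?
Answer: -75800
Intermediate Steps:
C(g) = g²
C(-10)*(-398 - 360) = (-10)²*(-398 - 360) = 100*(-758) = -75800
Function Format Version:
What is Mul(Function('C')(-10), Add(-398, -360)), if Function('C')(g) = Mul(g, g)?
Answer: -75800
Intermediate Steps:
Function('C')(g) = Pow(g, 2)
Mul(Function('C')(-10), Add(-398, -360)) = Mul(Pow(-10, 2), Add(-398, -360)) = Mul(100, -758) = -75800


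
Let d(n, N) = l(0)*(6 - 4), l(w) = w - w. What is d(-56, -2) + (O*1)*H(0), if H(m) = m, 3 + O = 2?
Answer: 0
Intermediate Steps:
O = -1 (O = -3 + 2 = -1)
l(w) = 0
d(n, N) = 0 (d(n, N) = 0*(6 - 4) = 0*2 = 0)
d(-56, -2) + (O*1)*H(0) = 0 - 1*1*0 = 0 - 1*0 = 0 + 0 = 0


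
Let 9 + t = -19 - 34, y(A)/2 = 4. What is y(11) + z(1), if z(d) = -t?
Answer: 70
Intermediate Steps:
y(A) = 8 (y(A) = 2*4 = 8)
t = -62 (t = -9 + (-19 - 34) = -9 - 53 = -62)
z(d) = 62 (z(d) = -1*(-62) = 62)
y(11) + z(1) = 8 + 62 = 70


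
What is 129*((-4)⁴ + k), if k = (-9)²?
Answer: 43473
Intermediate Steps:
k = 81
129*((-4)⁴ + k) = 129*((-4)⁴ + 81) = 129*(256 + 81) = 129*337 = 43473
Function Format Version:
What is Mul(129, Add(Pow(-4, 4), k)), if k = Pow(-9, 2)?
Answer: 43473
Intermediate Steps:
k = 81
Mul(129, Add(Pow(-4, 4), k)) = Mul(129, Add(Pow(-4, 4), 81)) = Mul(129, Add(256, 81)) = Mul(129, 337) = 43473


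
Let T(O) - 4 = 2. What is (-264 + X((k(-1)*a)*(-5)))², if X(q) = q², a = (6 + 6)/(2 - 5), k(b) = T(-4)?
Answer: 199826496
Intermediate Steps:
T(O) = 6 (T(O) = 4 + 2 = 6)
k(b) = 6
a = -4 (a = 12/(-3) = 12*(-⅓) = -4)
(-264 + X((k(-1)*a)*(-5)))² = (-264 + ((6*(-4))*(-5))²)² = (-264 + (-24*(-5))²)² = (-264 + 120²)² = (-264 + 14400)² = 14136² = 199826496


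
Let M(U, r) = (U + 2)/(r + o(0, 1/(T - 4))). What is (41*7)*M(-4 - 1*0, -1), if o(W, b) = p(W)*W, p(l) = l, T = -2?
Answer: 574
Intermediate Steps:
o(W, b) = W**2 (o(W, b) = W*W = W**2)
M(U, r) = (2 + U)/r (M(U, r) = (U + 2)/(r + 0**2) = (2 + U)/(r + 0) = (2 + U)/r)
(41*7)*M(-4 - 1*0, -1) = (41*7)*((2 + (-4 - 1*0))/(-1)) = 287*(-(2 + (-4 + 0))) = 287*(-(2 - 4)) = 287*(-1*(-2)) = 287*2 = 574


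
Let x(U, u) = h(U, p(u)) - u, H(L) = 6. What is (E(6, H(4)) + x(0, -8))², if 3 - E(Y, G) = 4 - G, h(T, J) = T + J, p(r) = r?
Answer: 25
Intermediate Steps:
h(T, J) = J + T
x(U, u) = U (x(U, u) = (u + U) - u = (U + u) - u = U)
E(Y, G) = -1 + G (E(Y, G) = 3 - (4 - G) = 3 + (-4 + G) = -1 + G)
(E(6, H(4)) + x(0, -8))² = ((-1 + 6) + 0)² = (5 + 0)² = 5² = 25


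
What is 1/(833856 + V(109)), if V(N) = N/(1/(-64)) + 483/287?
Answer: 41/33902149 ≈ 1.2094e-6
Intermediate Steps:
V(N) = 69/41 - 64*N (V(N) = N/(-1/64) + 483*(1/287) = N*(-64) + 69/41 = -64*N + 69/41 = 69/41 - 64*N)
1/(833856 + V(109)) = 1/(833856 + (69/41 - 64*109)) = 1/(833856 + (69/41 - 6976)) = 1/(833856 - 285947/41) = 1/(33902149/41) = 41/33902149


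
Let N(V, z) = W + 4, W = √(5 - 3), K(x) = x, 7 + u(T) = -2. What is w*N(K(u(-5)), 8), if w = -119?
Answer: -476 - 119*√2 ≈ -644.29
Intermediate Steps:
u(T) = -9 (u(T) = -7 - 2 = -9)
W = √2 ≈ 1.4142
N(V, z) = 4 + √2 (N(V, z) = √2 + 4 = 4 + √2)
w*N(K(u(-5)), 8) = -119*(4 + √2) = -476 - 119*√2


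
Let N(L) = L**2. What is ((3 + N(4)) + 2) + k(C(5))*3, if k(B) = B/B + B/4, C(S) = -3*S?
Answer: 51/4 ≈ 12.750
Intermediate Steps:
k(B) = 1 + B/4 (k(B) = 1 + B*(1/4) = 1 + B/4)
((3 + N(4)) + 2) + k(C(5))*3 = ((3 + 4**2) + 2) + (1 + (-3*5)/4)*3 = ((3 + 16) + 2) + (1 + (1/4)*(-15))*3 = (19 + 2) + (1 - 15/4)*3 = 21 - 11/4*3 = 21 - 33/4 = 51/4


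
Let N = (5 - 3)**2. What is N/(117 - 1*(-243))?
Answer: 1/90 ≈ 0.011111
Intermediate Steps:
N = 4 (N = 2**2 = 4)
N/(117 - 1*(-243)) = 4/(117 - 1*(-243)) = 4/(117 + 243) = 4/360 = 4*(1/360) = 1/90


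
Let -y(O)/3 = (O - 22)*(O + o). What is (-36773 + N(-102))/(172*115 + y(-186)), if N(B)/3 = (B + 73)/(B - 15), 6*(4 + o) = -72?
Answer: 717059/2072226 ≈ 0.34603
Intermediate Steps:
o = -16 (o = -4 + (1/6)*(-72) = -4 - 12 = -16)
y(O) = -3*(-22 + O)*(-16 + O) (y(O) = -3*(O - 22)*(O - 16) = -3*(-22 + O)*(-16 + O))
N(B) = 3*(73 + B)/(-15 + B) (N(B) = 3*((B + 73)/(B - 15)) = 3*((73 + B)/(-15 + B)) = 3*(73 + B)/(-15 + B))
(-36773 + N(-102))/(172*115 + y(-186)) = (-36773 + 3*(73 - 102)/(-15 - 102))/(172*115 + (-1056 - 3*(-186)**2 + 114*(-186))) = (-36773 + 3*(-29)/(-117))/(19780 + (-1056 - 3*34596 - 21204)) = (-36773 + 3*(-1/117)*(-29))/(19780 + (-1056 - 103788 - 21204)) = (-36773 + 29/39)/(19780 - 126048) = -1434118/39/(-106268) = -1434118/39*(-1/106268) = 717059/2072226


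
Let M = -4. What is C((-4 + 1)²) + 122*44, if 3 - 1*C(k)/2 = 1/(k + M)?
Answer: 26868/5 ≈ 5373.6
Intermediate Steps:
C(k) = 6 - 2/(-4 + k) (C(k) = 6 - 2/(k - 4) = 6 - 2/(-4 + k))
C((-4 + 1)²) + 122*44 = 2*(-13 + 3*(-4 + 1)²)/(-4 + (-4 + 1)²) + 122*44 = 2*(-13 + 3*(-3)²)/(-4 + (-3)²) + 5368 = 2*(-13 + 3*9)/(-4 + 9) + 5368 = 2*(-13 + 27)/5 + 5368 = 2*(⅕)*14 + 5368 = 28/5 + 5368 = 26868/5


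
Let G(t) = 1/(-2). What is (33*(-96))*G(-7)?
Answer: 1584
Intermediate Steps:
G(t) = -1/2
(33*(-96))*G(-7) = (33*(-96))*(-1/2) = -3168*(-1/2) = 1584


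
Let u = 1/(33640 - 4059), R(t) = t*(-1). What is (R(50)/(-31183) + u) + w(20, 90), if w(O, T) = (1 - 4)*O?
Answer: -55343949147/922424323 ≈ -59.998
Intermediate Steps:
R(t) = -t
u = 1/29581 ≈ 3.3805e-5
w(O, T) = -3*O
(R(50)/(-31183) + u) + w(20, 90) = (-1*50/(-31183) + 1/29581) - 3*20 = (-50*(-1/31183) + 1/29581) - 60 = (50/31183 + 1/29581) - 60 = 1510233/922424323 - 60 = -55343949147/922424323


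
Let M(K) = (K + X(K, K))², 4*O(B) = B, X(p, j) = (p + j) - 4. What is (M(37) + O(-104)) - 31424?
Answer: -20001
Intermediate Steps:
X(p, j) = -4 + j + p (X(p, j) = (j + p) - 4 = -4 + j + p)
O(B) = B/4
M(K) = (-4 + 3*K)² (M(K) = (K + (-4 + K + K))² = (K + (-4 + 2*K))² = (-4 + 3*K)²)
(M(37) + O(-104)) - 31424 = ((-4 + 3*37)² + (¼)*(-104)) - 31424 = ((-4 + 111)² - 26) - 31424 = (107² - 26) - 31424 = (11449 - 26) - 31424 = 11423 - 31424 = -20001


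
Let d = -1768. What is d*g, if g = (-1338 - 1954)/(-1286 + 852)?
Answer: -2910128/217 ≈ -13411.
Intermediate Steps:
g = 1646/217 (g = -3292/(-434) = -3292*(-1/434) = 1646/217 ≈ 7.5853)
d*g = -1768*1646/217 = -2910128/217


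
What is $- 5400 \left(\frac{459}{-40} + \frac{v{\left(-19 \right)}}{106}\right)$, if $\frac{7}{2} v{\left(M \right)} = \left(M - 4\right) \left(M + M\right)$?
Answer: $\frac{18269415}{371} \approx 49244.0$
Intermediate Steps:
$v{\left(M \right)} = \frac{4 M \left(-4 + M\right)}{7}$ ($v{\left(M \right)} = \frac{2 \left(M - 4\right) \left(M + M\right)}{7} = \frac{2 \left(-4 + M\right) 2 M}{7} = \frac{2 \cdot 2 M \left(-4 + M\right)}{7} = \frac{4 M \left(-4 + M\right)}{7}$)
$- 5400 \left(\frac{459}{-40} + \frac{v{\left(-19 \right)}}{106}\right) = - 5400 \left(\frac{459}{-40} + \frac{\frac{4}{7} \left(-19\right) \left(-4 - 19\right)}{106}\right) = - 5400 \left(459 \left(- \frac{1}{40}\right) + \frac{4}{7} \left(-19\right) \left(-23\right) \frac{1}{106}\right) = - 5400 \left(- \frac{459}{40} + \frac{1748}{7} \cdot \frac{1}{106}\right) = - 5400 \left(- \frac{459}{40} + \frac{874}{371}\right) = \left(-5400\right) \left(- \frac{135329}{14840}\right) = \frac{18269415}{371}$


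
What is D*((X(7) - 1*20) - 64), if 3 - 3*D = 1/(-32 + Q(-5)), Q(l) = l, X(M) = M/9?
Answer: -83888/999 ≈ -83.972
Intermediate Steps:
X(M) = M/9 (X(M) = M*(1/9) = M/9)
D = 112/111 (D = 1 - 1/(3*(-32 - 5)) = 1 - 1/3/(-37) = 1 - 1/3*(-1/37) = 1 + 1/111 = 112/111 ≈ 1.0090)
D*((X(7) - 1*20) - 64) = 112*(((1/9)*7 - 1*20) - 64)/111 = 112*((7/9 - 20) - 64)/111 = 112*(-173/9 - 64)/111 = (112/111)*(-749/9) = -83888/999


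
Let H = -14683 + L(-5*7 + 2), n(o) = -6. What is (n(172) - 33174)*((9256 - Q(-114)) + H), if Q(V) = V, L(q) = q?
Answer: 177380280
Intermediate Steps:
H = -14716 (H = -14683 + (-5*7 + 2) = -14683 + (-35 + 2) = -14683 - 33 = -14716)
(n(172) - 33174)*((9256 - Q(-114)) + H) = (-6 - 33174)*((9256 - 1*(-114)) - 14716) = -33180*((9256 + 114) - 14716) = -33180*(9370 - 14716) = -33180*(-5346) = 177380280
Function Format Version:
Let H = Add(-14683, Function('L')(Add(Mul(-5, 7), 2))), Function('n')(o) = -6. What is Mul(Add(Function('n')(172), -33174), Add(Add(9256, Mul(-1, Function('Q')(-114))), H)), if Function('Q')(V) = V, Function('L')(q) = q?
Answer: 177380280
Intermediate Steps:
H = -14716 (H = Add(-14683, Add(Mul(-5, 7), 2)) = Add(-14683, Add(-35, 2)) = Add(-14683, -33) = -14716)
Mul(Add(Function('n')(172), -33174), Add(Add(9256, Mul(-1, Function('Q')(-114))), H)) = Mul(Add(-6, -33174), Add(Add(9256, Mul(-1, -114)), -14716)) = Mul(-33180, Add(Add(9256, 114), -14716)) = Mul(-33180, Add(9370, -14716)) = Mul(-33180, -5346) = 177380280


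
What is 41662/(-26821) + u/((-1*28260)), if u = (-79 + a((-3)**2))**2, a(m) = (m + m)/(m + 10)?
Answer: -484017021589/273624087060 ≈ -1.7689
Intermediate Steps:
a(m) = 2*m/(10 + m) (a(m) = (2*m)/(10 + m) = 2*m/(10 + m))
u = 2199289/361 (u = (-79 + 2*(-3)**2/(10 + (-3)**2))**2 = (-79 + 2*9/(10 + 9))**2 = (-79 + 2*9/19)**2 = (-79 + 2*9*(1/19))**2 = (-79 + 18/19)**2 = (-1483/19)**2 = 2199289/361 ≈ 6092.2)
41662/(-26821) + u/((-1*28260)) = 41662/(-26821) + 2199289/(361*((-1*28260))) = 41662*(-1/26821) + (2199289/361)/(-28260) = -41662/26821 + (2199289/361)*(-1/28260) = -41662/26821 - 2199289/10201860 = -484017021589/273624087060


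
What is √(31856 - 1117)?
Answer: √30739 ≈ 175.33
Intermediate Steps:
√(31856 - 1117) = √30739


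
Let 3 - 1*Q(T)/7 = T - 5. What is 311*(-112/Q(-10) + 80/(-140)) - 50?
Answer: -31762/63 ≈ -504.16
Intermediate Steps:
Q(T) = 56 - 7*T (Q(T) = 21 - 7*(T - 5) = 21 - 7*(-5 + T) = 21 + (35 - 7*T) = 56 - 7*T)
311*(-112/Q(-10) + 80/(-140)) - 50 = 311*(-112/(56 - 7*(-10)) + 80/(-140)) - 50 = 311*(-112/(56 + 70) + 80*(-1/140)) - 50 = 311*(-112/126 - 4/7) - 50 = 311*(-112*1/126 - 4/7) - 50 = 311*(-8/9 - 4/7) - 50 = 311*(-92/63) - 50 = -28612/63 - 50 = -31762/63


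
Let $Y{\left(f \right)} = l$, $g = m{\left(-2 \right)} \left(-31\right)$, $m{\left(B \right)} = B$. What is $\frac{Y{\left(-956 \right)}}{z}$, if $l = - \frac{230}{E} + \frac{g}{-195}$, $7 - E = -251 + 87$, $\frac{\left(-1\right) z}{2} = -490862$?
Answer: $- \frac{4621}{2727965565} \approx -1.6939 \cdot 10^{-6}$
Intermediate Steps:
$z = 981724$ ($z = \left(-2\right) \left(-490862\right) = 981724$)
$E = 171$ ($E = 7 - \left(-251 + 87\right) = 7 - -164 = 7 + 164 = 171$)
$g = 62$ ($g = \left(-2\right) \left(-31\right) = 62$)
$l = - \frac{18484}{11115}$ ($l = - \frac{230}{171} + \frac{62}{-195} = \left(-230\right) \frac{1}{171} + 62 \left(- \frac{1}{195}\right) = - \frac{230}{171} - \frac{62}{195} = - \frac{18484}{11115} \approx -1.663$)
$Y{\left(f \right)} = - \frac{18484}{11115}$
$\frac{Y{\left(-956 \right)}}{z} = - \frac{18484}{11115 \cdot 981724} = \left(- \frac{18484}{11115}\right) \frac{1}{981724} = - \frac{4621}{2727965565}$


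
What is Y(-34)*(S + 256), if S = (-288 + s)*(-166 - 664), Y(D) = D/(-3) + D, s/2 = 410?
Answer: 30008672/3 ≈ 1.0003e+7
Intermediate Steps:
s = 820 (s = 2*410 = 820)
Y(D) = 2*D/3 (Y(D) = D*(-⅓) + D = -D/3 + D = 2*D/3)
S = -441560 (S = (-288 + 820)*(-166 - 664) = 532*(-830) = -441560)
Y(-34)*(S + 256) = ((⅔)*(-34))*(-441560 + 256) = -68/3*(-441304) = 30008672/3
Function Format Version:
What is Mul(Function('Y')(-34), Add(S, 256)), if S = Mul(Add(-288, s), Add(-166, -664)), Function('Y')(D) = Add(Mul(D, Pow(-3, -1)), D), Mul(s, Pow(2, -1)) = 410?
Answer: Rational(30008672, 3) ≈ 1.0003e+7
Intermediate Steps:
s = 820 (s = Mul(2, 410) = 820)
Function('Y')(D) = Mul(Rational(2, 3), D) (Function('Y')(D) = Add(Mul(D, Rational(-1, 3)), D) = Add(Mul(Rational(-1, 3), D), D) = Mul(Rational(2, 3), D))
S = -441560 (S = Mul(Add(-288, 820), Add(-166, -664)) = Mul(532, -830) = -441560)
Mul(Function('Y')(-34), Add(S, 256)) = Mul(Mul(Rational(2, 3), -34), Add(-441560, 256)) = Mul(Rational(-68, 3), -441304) = Rational(30008672, 3)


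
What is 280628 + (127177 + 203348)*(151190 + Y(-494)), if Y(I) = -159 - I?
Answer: 50083081253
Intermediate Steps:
280628 + (127177 + 203348)*(151190 + Y(-494)) = 280628 + (127177 + 203348)*(151190 + (-159 - 1*(-494))) = 280628 + 330525*(151190 + (-159 + 494)) = 280628 + 330525*(151190 + 335) = 280628 + 330525*151525 = 280628 + 50082800625 = 50083081253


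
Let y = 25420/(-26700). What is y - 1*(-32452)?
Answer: 43322149/1335 ≈ 32451.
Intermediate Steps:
y = -1271/1335 (y = 25420*(-1/26700) = -1271/1335 ≈ -0.95206)
y - 1*(-32452) = -1271/1335 - 1*(-32452) = -1271/1335 + 32452 = 43322149/1335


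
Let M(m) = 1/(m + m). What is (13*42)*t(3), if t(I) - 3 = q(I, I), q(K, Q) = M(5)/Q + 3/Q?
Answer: 11011/5 ≈ 2202.2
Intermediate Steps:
M(m) = 1/(2*m)
q(K, Q) = 31/(10*Q) (q(K, Q) = ((½)/5)/Q + 3/Q = ((½)*(⅕))/Q + 3/Q = 1/(10*Q) + 3/Q = 31/(10*Q))
t(I) = 3 + 31/(10*I)
(13*42)*t(3) = (13*42)*(3 + (31/10)/3) = 546*(3 + (31/10)*(⅓)) = 546*(3 + 31/30) = 546*(121/30) = 11011/5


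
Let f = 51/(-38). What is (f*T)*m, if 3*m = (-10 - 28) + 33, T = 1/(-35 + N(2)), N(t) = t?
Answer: -85/1254 ≈ -0.067783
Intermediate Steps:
f = -51/38 (f = 51*(-1/38) = -51/38 ≈ -1.3421)
T = -1/33 (T = 1/(-35 + 2) = 1/(-33) = -1/33 ≈ -0.030303)
m = -5/3 (m = ((-10 - 28) + 33)/3 = (-38 + 33)/3 = (⅓)*(-5) = -5/3 ≈ -1.6667)
(f*T)*m = -51/38*(-1/33)*(-5/3) = (17/418)*(-5/3) = -85/1254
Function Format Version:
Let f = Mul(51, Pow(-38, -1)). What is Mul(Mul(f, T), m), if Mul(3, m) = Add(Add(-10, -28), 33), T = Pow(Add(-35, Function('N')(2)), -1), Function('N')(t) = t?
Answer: Rational(-85, 1254) ≈ -0.067783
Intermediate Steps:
f = Rational(-51, 38) (f = Mul(51, Rational(-1, 38)) = Rational(-51, 38) ≈ -1.3421)
T = Rational(-1, 33) (T = Pow(Add(-35, 2), -1) = Pow(-33, -1) = Rational(-1, 33) ≈ -0.030303)
m = Rational(-5, 3) (m = Mul(Rational(1, 3), Add(Add(-10, -28), 33)) = Mul(Rational(1, 3), Add(-38, 33)) = Mul(Rational(1, 3), -5) = Rational(-5, 3) ≈ -1.6667)
Mul(Mul(f, T), m) = Mul(Mul(Rational(-51, 38), Rational(-1, 33)), Rational(-5, 3)) = Mul(Rational(17, 418), Rational(-5, 3)) = Rational(-85, 1254)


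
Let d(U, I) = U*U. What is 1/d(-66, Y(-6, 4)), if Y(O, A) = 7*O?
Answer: 1/4356 ≈ 0.00022957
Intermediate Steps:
d(U, I) = U²
1/d(-66, Y(-6, 4)) = 1/((-66)²) = 1/4356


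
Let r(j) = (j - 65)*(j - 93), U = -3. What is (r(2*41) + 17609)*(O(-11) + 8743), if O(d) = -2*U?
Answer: 152425078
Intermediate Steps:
O(d) = 6 (O(d) = -2*(-3) = 6)
r(j) = (-93 + j)*(-65 + j) (r(j) = (-65 + j)*(-93 + j) = (-93 + j)*(-65 + j))
(r(2*41) + 17609)*(O(-11) + 8743) = ((6045 + (2*41)² - 316*41) + 17609)*(6 + 8743) = ((6045 + 82² - 158*82) + 17609)*8749 = ((6045 + 6724 - 12956) + 17609)*8749 = (-187 + 17609)*8749 = 17422*8749 = 152425078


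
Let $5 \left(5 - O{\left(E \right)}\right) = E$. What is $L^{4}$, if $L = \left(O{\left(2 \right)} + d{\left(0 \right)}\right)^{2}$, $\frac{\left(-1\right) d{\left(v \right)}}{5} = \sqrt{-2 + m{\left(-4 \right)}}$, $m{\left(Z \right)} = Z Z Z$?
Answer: $\frac{1888829545187315281}{390625} + \frac{11770337076226424 i \sqrt{66}}{15625} \approx 4.8354 \cdot 10^{12} + 6.1199 \cdot 10^{12} i$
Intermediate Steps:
$m{\left(Z \right)} = Z^{3}$ ($m{\left(Z \right)} = Z^{2} Z = Z^{3}$)
$O{\left(E \right)} = 5 - \frac{E}{5}$
$d{\left(v \right)} = - 5 i \sqrt{66}$ ($d{\left(v \right)} = - 5 \sqrt{-2 + \left(-4\right)^{3}} = - 5 \sqrt{-2 - 64} = - 5 \sqrt{-66} = - 5 i \sqrt{66}$)
$L = \left(\frac{23}{5} - 5 i \sqrt{66}\right)^{2}$ ($L = \left(\left(5 - \frac{2}{5}\right) - 5 i \sqrt{66}\right)^{2} = \left(\frac{23}{5} - 5 i \sqrt{66}\right)^{2} \approx -1628.8 - 373.71 i$)
$L^{4} = \left(\frac{\left(23 - 25 i \sqrt{66}\right)^{2}}{25}\right)^{4} = \frac{\left(23 - 25 i \sqrt{66}\right)^{8}}{390625}$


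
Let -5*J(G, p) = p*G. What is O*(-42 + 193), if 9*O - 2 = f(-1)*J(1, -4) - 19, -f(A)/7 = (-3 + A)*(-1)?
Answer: -29747/45 ≈ -661.04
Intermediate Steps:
J(G, p) = -G*p/5 (J(G, p) = -p*G/5 = -G*p/5)
f(A) = -21 + 7*A (f(A) = -7*(-3 + A)*(-1) = -7*(3 - A) = -21 + 7*A)
O = -197/45 (O = 2/9 + ((-21 + 7*(-1))*(-⅕*1*(-4)) - 19)/9 = 2/9 + ((-21 - 7)*(⅘) - 19)/9 = 2/9 + (-28*⅘ - 19)/9 = 2/9 + (-112/5 - 19)/9 = 2/9 + (⅑)*(-207/5) = 2/9 - 23/5 = -197/45 ≈ -4.3778)
O*(-42 + 193) = -197*(-42 + 193)/45 = -197/45*151 = -29747/45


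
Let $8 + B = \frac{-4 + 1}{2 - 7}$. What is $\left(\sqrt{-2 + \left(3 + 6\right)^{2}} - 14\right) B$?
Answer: $\frac{518}{5} - \frac{37 \sqrt{79}}{5} \approx 37.827$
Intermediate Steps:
$B = - \frac{37}{5}$ ($B = -8 + \frac{-4 + 1}{2 - 7} = -8 - \frac{3}{-5} = -8 - - \frac{3}{5} = -8 + \frac{3}{5} = - \frac{37}{5} \approx -7.4$)
$\left(\sqrt{-2 + \left(3 + 6\right)^{2}} - 14\right) B = \left(\sqrt{-2 + \left(3 + 6\right)^{2}} - 14\right) \left(- \frac{37}{5}\right) = \left(\sqrt{-2 + 9^{2}} - 14\right) \left(- \frac{37}{5}\right) = \left(\sqrt{-2 + 81} - 14\right) \left(- \frac{37}{5}\right) = \left(\sqrt{79} - 14\right) \left(- \frac{37}{5}\right) = \left(-14 + \sqrt{79}\right) \left(- \frac{37}{5}\right) = \frac{518}{5} - \frac{37 \sqrt{79}}{5}$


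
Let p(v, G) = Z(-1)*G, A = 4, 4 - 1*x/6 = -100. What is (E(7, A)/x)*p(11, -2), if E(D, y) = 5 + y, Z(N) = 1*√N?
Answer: -3*I/104 ≈ -0.028846*I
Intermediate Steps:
x = 624 (x = 24 - 6*(-100) = 24 + 600 = 624)
Z(N) = √N
p(v, G) = I*G (p(v, G) = √(-1)*G = I*G)
(E(7, A)/x)*p(11, -2) = ((5 + 4)/624)*(I*(-2)) = ((1/624)*9)*(-2*I) = 3*(-2*I)/208 = -3*I/104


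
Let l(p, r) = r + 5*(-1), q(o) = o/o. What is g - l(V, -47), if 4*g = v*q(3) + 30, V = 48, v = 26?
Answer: 66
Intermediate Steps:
q(o) = 1
l(p, r) = -5 + r (l(p, r) = r - 5 = -5 + r)
g = 14 (g = (26*1 + 30)/4 = (26 + 30)/4 = (¼)*56 = 14)
g - l(V, -47) = 14 - (-5 - 47) = 14 - 1*(-52) = 14 + 52 = 66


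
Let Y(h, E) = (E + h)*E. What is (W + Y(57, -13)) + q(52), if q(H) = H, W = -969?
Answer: -1489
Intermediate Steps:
Y(h, E) = E*(E + h)
(W + Y(57, -13)) + q(52) = (-969 - 13*(-13 + 57)) + 52 = (-969 - 13*44) + 52 = (-969 - 572) + 52 = -1541 + 52 = -1489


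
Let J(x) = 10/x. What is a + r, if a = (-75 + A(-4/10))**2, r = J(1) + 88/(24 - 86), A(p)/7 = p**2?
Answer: 105919929/19375 ≈ 5466.8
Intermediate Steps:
A(p) = 7*p**2
r = 266/31 (r = 10/1 + 88/(24 - 86) = 10*1 + 88/(-62) = 10 - 1/62*88 = 10 - 44/31 = 266/31 ≈ 8.5806)
a = 3411409/625 (a = (-75 + 7*(-4/10)**2)**2 = (-75 + 7*(-4*1/10)**2)**2 = (-75 + 7*(-2/5)**2)**2 = (-75 + 7*(4/25))**2 = (-75 + 28/25)**2 = (-1847/25)**2 = 3411409/625 ≈ 5458.3)
a + r = 3411409/625 + 266/31 = 105919929/19375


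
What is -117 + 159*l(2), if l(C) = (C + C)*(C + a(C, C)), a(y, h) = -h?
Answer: -117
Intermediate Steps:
l(C) = 0 (l(C) = (C + C)*(C - C) = (2*C)*0 = 0)
-117 + 159*l(2) = -117 + 159*0 = -117 + 0 = -117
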